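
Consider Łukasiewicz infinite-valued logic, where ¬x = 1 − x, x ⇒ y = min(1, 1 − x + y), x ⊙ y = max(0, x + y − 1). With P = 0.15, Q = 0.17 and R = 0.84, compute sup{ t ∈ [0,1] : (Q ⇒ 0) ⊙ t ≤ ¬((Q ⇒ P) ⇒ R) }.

0.31

Q ⇒ 0 = min(1, 1 − 0.17 + 0.00) = min(1, 0.83) = 0.83
So the left factor is Q ⇒ 0 = 0.83.
Q ⇒ P = min(1, 1 − 0.17 + 0.15) = min(1, 0.98) = 0.98
(Q ⇒ P) ⇒ R = min(1, 1 − 0.98 + 0.84) = min(1, 0.86) = 0.86
¬((Q ⇒ P) ⇒ R) = 1 − 0.86 = 0.14
So the right-hand bound is ¬((Q ⇒ P) ⇒ R) = 0.14.
The residuum of the Łukasiewicz t-norm gives the supremum: min(1, 1 − 0.83 + 0.14).
1 − 0.83 + 0.14 = 0.31, so t = min(1, 0.31) = 0.31.
Check: 0.83 ⊙ 0.31 = max(0, 0.14) = 0.14 ≤ 0.14.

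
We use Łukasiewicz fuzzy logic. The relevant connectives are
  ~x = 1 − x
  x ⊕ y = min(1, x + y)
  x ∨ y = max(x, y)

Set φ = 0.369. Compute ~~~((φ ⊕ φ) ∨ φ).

0.262

φ ⊕ φ = min(1, 0.369 + 0.369) = min(1, 0.738) = 0.738
(φ ⊕ φ) ∨ φ = max(0.738, 0.369) = 0.738
~((φ ⊕ φ) ∨ φ) = 1 − 0.738 = 0.262
~~((φ ⊕ φ) ∨ φ) = 1 − 0.262 = 0.738
~~~((φ ⊕ φ) ∨ φ) = 1 − 0.738 = 0.262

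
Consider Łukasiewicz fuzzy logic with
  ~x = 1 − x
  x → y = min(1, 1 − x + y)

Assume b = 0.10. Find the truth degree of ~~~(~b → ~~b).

0.80

~b = 1 − 0.10 = 0.90
~~b = 1 − 0.90 = 0.10
~b → ~~b = min(1, 1 − 0.90 + 0.10) = min(1, 0.20) = 0.20
~(~b → ~~b) = 1 − 0.20 = 0.80
~~(~b → ~~b) = 1 − 0.80 = 0.20
~~~(~b → ~~b) = 1 − 0.20 = 0.80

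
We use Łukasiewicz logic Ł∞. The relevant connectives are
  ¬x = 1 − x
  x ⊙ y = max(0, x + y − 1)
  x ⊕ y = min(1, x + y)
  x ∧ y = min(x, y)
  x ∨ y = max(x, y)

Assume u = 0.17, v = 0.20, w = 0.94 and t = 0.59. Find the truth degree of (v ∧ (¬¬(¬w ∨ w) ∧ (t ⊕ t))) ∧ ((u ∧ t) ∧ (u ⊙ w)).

¬w = 1 − 0.94 = 0.06
¬w ∨ w = max(0.06, 0.94) = 0.94
¬(¬w ∨ w) = 1 − 0.94 = 0.06
¬¬(¬w ∨ w) = 1 − 0.06 = 0.94
t ⊕ t = min(1, 0.59 + 0.59) = min(1, 1.18) = 1.00
¬¬(¬w ∨ w) ∧ (t ⊕ t) = min(0.94, 1.00) = 0.94
v ∧ (¬¬(¬w ∨ w) ∧ (t ⊕ t)) = min(0.20, 0.94) = 0.20
u ∧ t = min(0.17, 0.59) = 0.17
u ⊙ w = max(0, 0.17 + 0.94 − 1) = max(0, 0.11) = 0.11
(u ∧ t) ∧ (u ⊙ w) = min(0.17, 0.11) = 0.11
(v ∧ (¬¬(¬w ∨ w) ∧ (t ⊕ t))) ∧ ((u ∧ t) ∧ (u ⊙ w)) = min(0.20, 0.11) = 0.11

0.11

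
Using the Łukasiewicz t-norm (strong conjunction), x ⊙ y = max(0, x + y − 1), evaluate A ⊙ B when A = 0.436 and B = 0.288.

A ⊙ B = max(0, 0.436 + 0.288 − 1) = max(0, -0.276) = 0.000
For comparison, the Gödel (minimum) t-norm min(x, y) would give 0.288.

0.000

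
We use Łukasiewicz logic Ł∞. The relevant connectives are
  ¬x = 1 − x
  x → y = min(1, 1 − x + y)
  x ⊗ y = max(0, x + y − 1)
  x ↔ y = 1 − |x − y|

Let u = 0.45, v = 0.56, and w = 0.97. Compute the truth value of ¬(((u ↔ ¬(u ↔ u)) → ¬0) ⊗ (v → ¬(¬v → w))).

u ↔ u = 1 − |0.45 − 0.45| = 1 − 0.00 = 1.00
¬(u ↔ u) = 1 − 1.00 = 0.00
u ↔ ¬(u ↔ u) = 1 − |0.45 − 0.00| = 1 − 0.45 = 0.55
¬0 = 1 − 0.00 = 1.00
(u ↔ ¬(u ↔ u)) → ¬0 = min(1, 1 − 0.55 + 1.00) = min(1, 1.45) = 1.00
¬v = 1 − 0.56 = 0.44
¬v → w = min(1, 1 − 0.44 + 0.97) = min(1, 1.53) = 1.00
¬(¬v → w) = 1 − 1.00 = 0.00
v → ¬(¬v → w) = min(1, 1 − 0.56 + 0.00) = min(1, 0.44) = 0.44
((u ↔ ¬(u ↔ u)) → ¬0) ⊗ (v → ¬(¬v → w)) = max(0, 1.00 + 0.44 − 1) = max(0, 0.44) = 0.44
¬(((u ↔ ¬(u ↔ u)) → ¬0) ⊗ (v → ¬(¬v → w))) = 1 − 0.44 = 0.56

0.56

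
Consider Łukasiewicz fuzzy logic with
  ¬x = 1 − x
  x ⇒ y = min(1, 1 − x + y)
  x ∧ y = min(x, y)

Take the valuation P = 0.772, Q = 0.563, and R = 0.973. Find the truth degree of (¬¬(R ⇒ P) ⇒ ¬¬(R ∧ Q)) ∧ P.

R ⇒ P = min(1, 1 − 0.973 + 0.772) = min(1, 0.799) = 0.799
¬(R ⇒ P) = 1 − 0.799 = 0.201
¬¬(R ⇒ P) = 1 − 0.201 = 0.799
R ∧ Q = min(0.973, 0.563) = 0.563
¬(R ∧ Q) = 1 − 0.563 = 0.437
¬¬(R ∧ Q) = 1 − 0.437 = 0.563
¬¬(R ⇒ P) ⇒ ¬¬(R ∧ Q) = min(1, 1 − 0.799 + 0.563) = min(1, 0.764) = 0.764
(¬¬(R ⇒ P) ⇒ ¬¬(R ∧ Q)) ∧ P = min(0.764, 0.772) = 0.764

0.764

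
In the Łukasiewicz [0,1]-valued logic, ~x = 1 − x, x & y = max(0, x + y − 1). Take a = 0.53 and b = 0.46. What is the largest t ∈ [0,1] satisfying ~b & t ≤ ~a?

0.93

~b = 1 − 0.46 = 0.54
So the left factor is ~b = 0.54.
~a = 1 − 0.53 = 0.47
So the right-hand bound is ~a = 0.47.
The residuum of the Łukasiewicz t-norm gives the supremum: min(1, 1 − 0.54 + 0.47).
1 − 0.54 + 0.47 = 0.93, so t = min(1, 0.93) = 0.93.
Check: 0.54 & 0.93 = max(0, 0.47) = 0.47 ≤ 0.47.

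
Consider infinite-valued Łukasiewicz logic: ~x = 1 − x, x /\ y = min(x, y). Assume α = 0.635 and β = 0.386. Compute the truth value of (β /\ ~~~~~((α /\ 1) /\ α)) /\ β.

α /\ 1 = min(0.635, 1.000) = 0.635
(α /\ 1) /\ α = min(0.635, 0.635) = 0.635
~((α /\ 1) /\ α) = 1 − 0.635 = 0.365
~~((α /\ 1) /\ α) = 1 − 0.365 = 0.635
~~~((α /\ 1) /\ α) = 1 − 0.635 = 0.365
~~~~((α /\ 1) /\ α) = 1 − 0.365 = 0.635
~~~~~((α /\ 1) /\ α) = 1 − 0.635 = 0.365
β /\ ~~~~~((α /\ 1) /\ α) = min(0.386, 0.365) = 0.365
(β /\ ~~~~~((α /\ 1) /\ α)) /\ β = min(0.365, 0.386) = 0.365

0.365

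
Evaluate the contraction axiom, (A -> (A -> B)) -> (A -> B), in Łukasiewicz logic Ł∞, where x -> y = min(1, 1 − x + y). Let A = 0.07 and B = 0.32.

1.00

A -> B = min(1, 1 − 0.07 + 0.32) = min(1, 1.25) = 1.00
A -> (A -> B) = min(1, 1 − 0.07 + 1.00) = min(1, 1.93) = 1.00
(A -> (A -> B)) -> (A -> B) = min(1, 1 − 1.00 + 1.00) = min(1, 1.00) = 1.00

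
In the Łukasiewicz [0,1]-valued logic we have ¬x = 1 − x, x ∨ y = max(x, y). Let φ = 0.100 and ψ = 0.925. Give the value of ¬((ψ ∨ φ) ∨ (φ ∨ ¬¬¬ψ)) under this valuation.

ψ ∨ φ = max(0.925, 0.100) = 0.925
¬ψ = 1 − 0.925 = 0.075
¬¬ψ = 1 − 0.075 = 0.925
¬¬¬ψ = 1 − 0.925 = 0.075
φ ∨ ¬¬¬ψ = max(0.100, 0.075) = 0.100
(ψ ∨ φ) ∨ (φ ∨ ¬¬¬ψ) = max(0.925, 0.100) = 0.925
¬((ψ ∨ φ) ∨ (φ ∨ ¬¬¬ψ)) = 1 − 0.925 = 0.075

0.075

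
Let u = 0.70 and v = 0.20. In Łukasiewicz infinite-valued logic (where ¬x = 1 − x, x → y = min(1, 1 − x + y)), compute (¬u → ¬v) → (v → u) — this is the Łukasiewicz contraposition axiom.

1.00

¬u = 1 − 0.70 = 0.30
¬v = 1 − 0.20 = 0.80
¬u → ¬v = min(1, 1 − 0.30 + 0.80) = min(1, 1.50) = 1.00
v → u = min(1, 1 − 0.20 + 0.70) = min(1, 1.50) = 1.00
(¬u → ¬v) → (v → u) = min(1, 1 − 1.00 + 1.00) = min(1, 1.00) = 1.00
(As expected: an axiom of Ł∞, always 1.)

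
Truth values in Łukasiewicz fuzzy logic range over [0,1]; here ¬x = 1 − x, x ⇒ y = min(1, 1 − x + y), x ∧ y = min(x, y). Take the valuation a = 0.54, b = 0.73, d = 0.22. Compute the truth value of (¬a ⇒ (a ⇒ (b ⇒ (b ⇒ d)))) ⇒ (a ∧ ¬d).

¬a = 1 − 0.54 = 0.46
b ⇒ d = min(1, 1 − 0.73 + 0.22) = min(1, 0.49) = 0.49
b ⇒ (b ⇒ d) = min(1, 1 − 0.73 + 0.49) = min(1, 0.76) = 0.76
a ⇒ (b ⇒ (b ⇒ d)) = min(1, 1 − 0.54 + 0.76) = min(1, 1.22) = 1.00
¬a ⇒ (a ⇒ (b ⇒ (b ⇒ d))) = min(1, 1 − 0.46 + 1.00) = min(1, 1.54) = 1.00
¬d = 1 − 0.22 = 0.78
a ∧ ¬d = min(0.54, 0.78) = 0.54
(¬a ⇒ (a ⇒ (b ⇒ (b ⇒ d)))) ⇒ (a ∧ ¬d) = min(1, 1 − 1.00 + 0.54) = min(1, 0.54) = 0.54

0.54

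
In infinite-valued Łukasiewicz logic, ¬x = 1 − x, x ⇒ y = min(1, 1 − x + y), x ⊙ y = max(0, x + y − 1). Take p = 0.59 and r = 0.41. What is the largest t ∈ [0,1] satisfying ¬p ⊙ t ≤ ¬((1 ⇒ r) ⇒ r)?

0.59

¬p = 1 − 0.59 = 0.41
So the left factor is ¬p = 0.41.
1 ⇒ r = min(1, 1 − 1.00 + 0.41) = min(1, 0.41) = 0.41
(1 ⇒ r) ⇒ r = min(1, 1 − 0.41 + 0.41) = min(1, 1.00) = 1.00
¬((1 ⇒ r) ⇒ r) = 1 − 1.00 = 0.00
So the right-hand bound is ¬((1 ⇒ r) ⇒ r) = 0.00.
The residuum of the Łukasiewicz t-norm gives the supremum: min(1, 1 − 0.41 + 0.00).
1 − 0.41 + 0.00 = 0.59, so t = min(1, 0.59) = 0.59.
Check: 0.41 ⊙ 0.59 = max(0, 0.00) = 0.00 ≤ 0.00.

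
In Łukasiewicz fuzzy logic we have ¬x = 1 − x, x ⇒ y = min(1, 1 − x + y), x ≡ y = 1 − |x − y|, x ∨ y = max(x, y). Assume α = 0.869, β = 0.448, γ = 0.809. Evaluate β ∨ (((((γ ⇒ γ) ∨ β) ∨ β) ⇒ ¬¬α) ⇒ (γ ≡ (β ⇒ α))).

0.940

γ ⇒ γ = min(1, 1 − 0.809 + 0.809) = min(1, 1.000) = 1.000
(γ ⇒ γ) ∨ β = max(1.000, 0.448) = 1.000
((γ ⇒ γ) ∨ β) ∨ β = max(1.000, 0.448) = 1.000
¬α = 1 − 0.869 = 0.131
¬¬α = 1 − 0.131 = 0.869
(((γ ⇒ γ) ∨ β) ∨ β) ⇒ ¬¬α = min(1, 1 − 1.000 + 0.869) = min(1, 0.869) = 0.869
β ⇒ α = min(1, 1 − 0.448 + 0.869) = min(1, 1.421) = 1.000
γ ≡ (β ⇒ α) = 1 − |0.809 − 1.000| = 1 − 0.191 = 0.809
((((γ ⇒ γ) ∨ β) ∨ β) ⇒ ¬¬α) ⇒ (γ ≡ (β ⇒ α)) = min(1, 1 − 0.869 + 0.809) = min(1, 0.940) = 0.940
β ∨ (((((γ ⇒ γ) ∨ β) ∨ β) ⇒ ¬¬α) ⇒ (γ ≡ (β ⇒ α))) = max(0.448, 0.940) = 0.940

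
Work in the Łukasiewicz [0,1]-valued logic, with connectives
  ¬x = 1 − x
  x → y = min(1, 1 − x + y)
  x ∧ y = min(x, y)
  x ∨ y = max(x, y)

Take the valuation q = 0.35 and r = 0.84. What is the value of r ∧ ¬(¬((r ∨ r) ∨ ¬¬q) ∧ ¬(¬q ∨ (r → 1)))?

0.84

r ∨ r = max(0.84, 0.84) = 0.84
¬q = 1 − 0.35 = 0.65
¬¬q = 1 − 0.65 = 0.35
(r ∨ r) ∨ ¬¬q = max(0.84, 0.35) = 0.84
¬((r ∨ r) ∨ ¬¬q) = 1 − 0.84 = 0.16
r → 1 = min(1, 1 − 0.84 + 1.00) = min(1, 1.16) = 1.00
¬q ∨ (r → 1) = max(0.65, 1.00) = 1.00
¬(¬q ∨ (r → 1)) = 1 − 1.00 = 0.00
¬((r ∨ r) ∨ ¬¬q) ∧ ¬(¬q ∨ (r → 1)) = min(0.16, 0.00) = 0.00
¬(¬((r ∨ r) ∨ ¬¬q) ∧ ¬(¬q ∨ (r → 1))) = 1 − 0.00 = 1.00
r ∧ ¬(¬((r ∨ r) ∨ ¬¬q) ∧ ¬(¬q ∨ (r → 1))) = min(0.84, 1.00) = 0.84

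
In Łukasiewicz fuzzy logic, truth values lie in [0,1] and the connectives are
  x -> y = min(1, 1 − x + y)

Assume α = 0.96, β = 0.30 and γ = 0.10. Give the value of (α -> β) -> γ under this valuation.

0.76

α -> β = min(1, 1 − 0.96 + 0.30) = min(1, 0.34) = 0.34
(α -> β) -> γ = min(1, 1 − 0.34 + 0.10) = min(1, 0.76) = 0.76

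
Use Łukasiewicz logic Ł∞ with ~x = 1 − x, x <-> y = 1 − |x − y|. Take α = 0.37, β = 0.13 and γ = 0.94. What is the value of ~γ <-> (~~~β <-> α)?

0.56

~γ = 1 − 0.94 = 0.06
~β = 1 − 0.13 = 0.87
~~β = 1 − 0.87 = 0.13
~~~β = 1 − 0.13 = 0.87
~~~β <-> α = 1 − |0.87 − 0.37| = 1 − 0.50 = 0.50
~γ <-> (~~~β <-> α) = 1 − |0.06 − 0.50| = 1 − 0.44 = 0.56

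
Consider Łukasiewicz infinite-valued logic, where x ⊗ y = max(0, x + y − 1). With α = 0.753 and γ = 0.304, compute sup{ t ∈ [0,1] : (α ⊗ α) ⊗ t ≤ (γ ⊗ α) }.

0.551

α ⊗ α = max(0, 0.753 + 0.753 − 1) = max(0, 0.506) = 0.506
So the left factor is α ⊗ α = 0.506.
γ ⊗ α = max(0, 0.304 + 0.753 − 1) = max(0, 0.057) = 0.057
So the right-hand bound is γ ⊗ α = 0.057.
The residuum of the Łukasiewicz t-norm gives the supremum: min(1, 1 − 0.506 + 0.057).
1 − 0.506 + 0.057 = 0.551, so t = min(1, 0.551) = 0.551.
Check: 0.506 ⊗ 0.551 = max(0, 0.057) = 0.057 ≤ 0.057.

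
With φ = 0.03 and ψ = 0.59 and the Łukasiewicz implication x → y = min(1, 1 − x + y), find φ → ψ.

φ → ψ = min(1, 1 − 0.03 + 0.59) = min(1, 1.56) = 1.00
For comparison, the Gödel implication (1 if x ≤ y else y) would give 1.00.

1.00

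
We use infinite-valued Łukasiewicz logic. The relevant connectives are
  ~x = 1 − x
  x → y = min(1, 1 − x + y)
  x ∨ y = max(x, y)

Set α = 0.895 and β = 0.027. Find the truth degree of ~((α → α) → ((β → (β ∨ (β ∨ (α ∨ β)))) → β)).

α → α = min(1, 1 − 0.895 + 0.895) = min(1, 1.000) = 1.000
α ∨ β = max(0.895, 0.027) = 0.895
β ∨ (α ∨ β) = max(0.027, 0.895) = 0.895
β ∨ (β ∨ (α ∨ β)) = max(0.027, 0.895) = 0.895
β → (β ∨ (β ∨ (α ∨ β))) = min(1, 1 − 0.027 + 0.895) = min(1, 1.868) = 1.000
(β → (β ∨ (β ∨ (α ∨ β)))) → β = min(1, 1 − 1.000 + 0.027) = min(1, 0.027) = 0.027
(α → α) → ((β → (β ∨ (β ∨ (α ∨ β)))) → β) = min(1, 1 − 1.000 + 0.027) = min(1, 0.027) = 0.027
~((α → α) → ((β → (β ∨ (β ∨ (α ∨ β)))) → β)) = 1 − 0.027 = 0.973

0.973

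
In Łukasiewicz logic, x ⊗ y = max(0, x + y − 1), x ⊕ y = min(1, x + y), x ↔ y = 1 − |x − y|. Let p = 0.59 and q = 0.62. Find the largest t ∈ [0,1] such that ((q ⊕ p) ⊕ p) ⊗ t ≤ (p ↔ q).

q ⊕ p = min(1, 0.62 + 0.59) = min(1, 1.21) = 1.00
(q ⊕ p) ⊕ p = min(1, 1.00 + 0.59) = min(1, 1.59) = 1.00
So the left factor is (q ⊕ p) ⊕ p = 1.00.
p ↔ q = 1 − |0.59 − 0.62| = 1 − 0.03 = 0.97
So the right-hand bound is p ↔ q = 0.97.
The residuum of the Łukasiewicz t-norm gives the supremum: min(1, 1 − 1.00 + 0.97).
1 − 1.00 + 0.97 = 0.97, so t = min(1, 0.97) = 0.97.
Check: 1.00 ⊗ 0.97 = max(0, 0.97) = 0.97 ≤ 0.97.

0.97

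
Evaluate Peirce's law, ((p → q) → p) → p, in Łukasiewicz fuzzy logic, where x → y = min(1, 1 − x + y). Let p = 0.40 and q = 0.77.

p → q = min(1, 1 − 0.40 + 0.77) = min(1, 1.37) = 1.00
(p → q) → p = min(1, 1 − 1.00 + 0.40) = min(1, 0.40) = 0.40
((p → q) → p) → p = min(1, 1 − 0.40 + 0.40) = min(1, 1.00) = 1.00

1.00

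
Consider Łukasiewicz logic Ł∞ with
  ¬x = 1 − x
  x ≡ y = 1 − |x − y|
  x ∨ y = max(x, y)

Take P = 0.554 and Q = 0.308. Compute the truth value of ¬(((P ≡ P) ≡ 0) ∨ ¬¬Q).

P ≡ P = 1 − |0.554 − 0.554| = 1 − 0.000 = 1.000
(P ≡ P) ≡ 0 = 1 − |1.000 − 0.000| = 1 − 1.000 = 0.000
¬Q = 1 − 0.308 = 0.692
¬¬Q = 1 − 0.692 = 0.308
((P ≡ P) ≡ 0) ∨ ¬¬Q = max(0.000, 0.308) = 0.308
¬(((P ≡ P) ≡ 0) ∨ ¬¬Q) = 1 − 0.308 = 0.692

0.692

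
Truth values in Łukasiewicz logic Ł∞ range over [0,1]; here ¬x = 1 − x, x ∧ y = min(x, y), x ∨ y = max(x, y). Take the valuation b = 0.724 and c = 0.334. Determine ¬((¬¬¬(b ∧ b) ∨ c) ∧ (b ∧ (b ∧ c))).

b ∧ b = min(0.724, 0.724) = 0.724
¬(b ∧ b) = 1 − 0.724 = 0.276
¬¬(b ∧ b) = 1 − 0.276 = 0.724
¬¬¬(b ∧ b) = 1 − 0.724 = 0.276
¬¬¬(b ∧ b) ∨ c = max(0.276, 0.334) = 0.334
b ∧ c = min(0.724, 0.334) = 0.334
b ∧ (b ∧ c) = min(0.724, 0.334) = 0.334
(¬¬¬(b ∧ b) ∨ c) ∧ (b ∧ (b ∧ c)) = min(0.334, 0.334) = 0.334
¬((¬¬¬(b ∧ b) ∨ c) ∧ (b ∧ (b ∧ c))) = 1 − 0.334 = 0.666

0.666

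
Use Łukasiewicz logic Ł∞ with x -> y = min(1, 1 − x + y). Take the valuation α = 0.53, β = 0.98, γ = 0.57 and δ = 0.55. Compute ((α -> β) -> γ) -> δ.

α -> β = min(1, 1 − 0.53 + 0.98) = min(1, 1.45) = 1.00
(α -> β) -> γ = min(1, 1 − 1.00 + 0.57) = min(1, 0.57) = 0.57
((α -> β) -> γ) -> δ = min(1, 1 − 0.57 + 0.55) = min(1, 0.98) = 0.98

0.98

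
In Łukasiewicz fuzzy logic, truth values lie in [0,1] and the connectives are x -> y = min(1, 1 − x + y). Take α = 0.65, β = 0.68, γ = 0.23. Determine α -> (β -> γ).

β -> γ = min(1, 1 − 0.68 + 0.23) = min(1, 0.55) = 0.55
α -> (β -> γ) = min(1, 1 − 0.65 + 0.55) = min(1, 0.90) = 0.90

0.90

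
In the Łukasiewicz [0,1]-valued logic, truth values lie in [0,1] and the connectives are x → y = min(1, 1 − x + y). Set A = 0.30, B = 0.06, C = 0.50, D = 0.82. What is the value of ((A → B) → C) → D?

1.00

A → B = min(1, 1 − 0.30 + 0.06) = min(1, 0.76) = 0.76
(A → B) → C = min(1, 1 − 0.76 + 0.50) = min(1, 0.74) = 0.74
((A → B) → C) → D = min(1, 1 − 0.74 + 0.82) = min(1, 1.08) = 1.00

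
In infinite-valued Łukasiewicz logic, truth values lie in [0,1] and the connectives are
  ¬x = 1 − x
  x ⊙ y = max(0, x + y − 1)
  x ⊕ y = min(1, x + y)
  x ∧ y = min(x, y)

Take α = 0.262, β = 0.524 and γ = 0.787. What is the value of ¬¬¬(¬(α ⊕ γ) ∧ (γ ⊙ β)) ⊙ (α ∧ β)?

α ⊕ γ = min(1, 0.262 + 0.787) = min(1, 1.049) = 1.000
¬(α ⊕ γ) = 1 − 1.000 = 0.000
γ ⊙ β = max(0, 0.787 + 0.524 − 1) = max(0, 0.311) = 0.311
¬(α ⊕ γ) ∧ (γ ⊙ β) = min(0.000, 0.311) = 0.000
¬(¬(α ⊕ γ) ∧ (γ ⊙ β)) = 1 − 0.000 = 1.000
¬¬(¬(α ⊕ γ) ∧ (γ ⊙ β)) = 1 − 1.000 = 0.000
¬¬¬(¬(α ⊕ γ) ∧ (γ ⊙ β)) = 1 − 0.000 = 1.000
α ∧ β = min(0.262, 0.524) = 0.262
¬¬¬(¬(α ⊕ γ) ∧ (γ ⊙ β)) ⊙ (α ∧ β) = max(0, 1.000 + 0.262 − 1) = max(0, 0.262) = 0.262

0.262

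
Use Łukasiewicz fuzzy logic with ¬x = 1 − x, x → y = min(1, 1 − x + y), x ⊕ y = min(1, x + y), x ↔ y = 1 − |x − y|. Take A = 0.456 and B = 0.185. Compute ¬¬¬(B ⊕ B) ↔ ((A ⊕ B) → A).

0.815

B ⊕ B = min(1, 0.185 + 0.185) = min(1, 0.370) = 0.370
¬(B ⊕ B) = 1 − 0.370 = 0.630
¬¬(B ⊕ B) = 1 − 0.630 = 0.370
¬¬¬(B ⊕ B) = 1 − 0.370 = 0.630
A ⊕ B = min(1, 0.456 + 0.185) = min(1, 0.641) = 0.641
(A ⊕ B) → A = min(1, 1 − 0.641 + 0.456) = min(1, 0.815) = 0.815
¬¬¬(B ⊕ B) ↔ ((A ⊕ B) → A) = 1 − |0.630 − 0.815| = 1 − 0.185 = 0.815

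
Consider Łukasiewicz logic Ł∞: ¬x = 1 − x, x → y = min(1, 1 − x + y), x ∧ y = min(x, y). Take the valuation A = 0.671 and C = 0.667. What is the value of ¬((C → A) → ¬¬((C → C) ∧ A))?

0.329

C → A = min(1, 1 − 0.667 + 0.671) = min(1, 1.004) = 1.000
C → C = min(1, 1 − 0.667 + 0.667) = min(1, 1.000) = 1.000
(C → C) ∧ A = min(1.000, 0.671) = 0.671
¬((C → C) ∧ A) = 1 − 0.671 = 0.329
¬¬((C → C) ∧ A) = 1 − 0.329 = 0.671
(C → A) → ¬¬((C → C) ∧ A) = min(1, 1 − 1.000 + 0.671) = min(1, 0.671) = 0.671
¬((C → A) → ¬¬((C → C) ∧ A)) = 1 − 0.671 = 0.329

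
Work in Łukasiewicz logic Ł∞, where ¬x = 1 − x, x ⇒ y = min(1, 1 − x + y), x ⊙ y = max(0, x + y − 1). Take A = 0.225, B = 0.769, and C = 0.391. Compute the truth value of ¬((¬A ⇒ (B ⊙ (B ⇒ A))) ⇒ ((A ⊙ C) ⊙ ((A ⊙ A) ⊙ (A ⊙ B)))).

¬A = 1 − 0.225 = 0.775
B ⇒ A = min(1, 1 − 0.769 + 0.225) = min(1, 0.456) = 0.456
B ⊙ (B ⇒ A) = max(0, 0.769 + 0.456 − 1) = max(0, 0.225) = 0.225
¬A ⇒ (B ⊙ (B ⇒ A)) = min(1, 1 − 0.775 + 0.225) = min(1, 0.450) = 0.450
A ⊙ C = max(0, 0.225 + 0.391 − 1) = max(0, -0.384) = 0.000
A ⊙ A = max(0, 0.225 + 0.225 − 1) = max(0, -0.550) = 0.000
A ⊙ B = max(0, 0.225 + 0.769 − 1) = max(0, -0.006) = 0.000
(A ⊙ A) ⊙ (A ⊙ B) = max(0, 0.000 + 0.000 − 1) = max(0, -1.000) = 0.000
(A ⊙ C) ⊙ ((A ⊙ A) ⊙ (A ⊙ B)) = max(0, 0.000 + 0.000 − 1) = max(0, -1.000) = 0.000
(¬A ⇒ (B ⊙ (B ⇒ A))) ⇒ ((A ⊙ C) ⊙ ((A ⊙ A) ⊙ (A ⊙ B))) = min(1, 1 − 0.450 + 0.000) = min(1, 0.550) = 0.550
¬((¬A ⇒ (B ⊙ (B ⇒ A))) ⇒ ((A ⊙ C) ⊙ ((A ⊙ A) ⊙ (A ⊙ B)))) = 1 − 0.550 = 0.450

0.450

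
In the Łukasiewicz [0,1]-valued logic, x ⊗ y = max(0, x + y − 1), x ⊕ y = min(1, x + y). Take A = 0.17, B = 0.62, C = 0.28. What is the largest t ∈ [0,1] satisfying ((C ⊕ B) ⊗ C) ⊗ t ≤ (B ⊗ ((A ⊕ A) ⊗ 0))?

0.82

C ⊕ B = min(1, 0.28 + 0.62) = min(1, 0.90) = 0.90
(C ⊕ B) ⊗ C = max(0, 0.90 + 0.28 − 1) = max(0, 0.18) = 0.18
So the left factor is (C ⊕ B) ⊗ C = 0.18.
A ⊕ A = min(1, 0.17 + 0.17) = min(1, 0.34) = 0.34
(A ⊕ A) ⊗ 0 = max(0, 0.34 + 0.00 − 1) = max(0, -0.66) = 0.00
B ⊗ ((A ⊕ A) ⊗ 0) = max(0, 0.62 + 0.00 − 1) = max(0, -0.38) = 0.00
So the right-hand bound is B ⊗ ((A ⊕ A) ⊗ 0) = 0.00.
The residuum of the Łukasiewicz t-norm gives the supremum: min(1, 1 − 0.18 + 0.00).
1 − 0.18 + 0.00 = 0.82, so t = min(1, 0.82) = 0.82.
Check: 0.18 ⊗ 0.82 = max(0, 0.00) = 0.00 ≤ 0.00.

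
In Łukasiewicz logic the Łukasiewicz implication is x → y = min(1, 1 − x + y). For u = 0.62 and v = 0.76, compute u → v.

1.00

u → v = min(1, 1 − 0.62 + 0.76) = min(1, 1.14) = 1.00
For comparison, the Gödel implication (1 if x ≤ y else y) would give 1.00.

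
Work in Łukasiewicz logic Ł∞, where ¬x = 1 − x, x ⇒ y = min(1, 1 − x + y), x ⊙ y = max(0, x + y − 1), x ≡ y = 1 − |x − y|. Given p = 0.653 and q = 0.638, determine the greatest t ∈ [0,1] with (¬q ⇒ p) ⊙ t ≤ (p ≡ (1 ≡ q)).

0.985

¬q = 1 − 0.638 = 0.362
¬q ⇒ p = min(1, 1 − 0.362 + 0.653) = min(1, 1.291) = 1.000
So the left factor is ¬q ⇒ p = 1.000.
1 ≡ q = 1 − |1.000 − 0.638| = 1 − 0.362 = 0.638
p ≡ (1 ≡ q) = 1 − |0.653 − 0.638| = 1 − 0.015 = 0.985
So the right-hand bound is p ≡ (1 ≡ q) = 0.985.
The residuum of the Łukasiewicz t-norm gives the supremum: min(1, 1 − 1.000 + 0.985).
1 − 1.000 + 0.985 = 0.985, so t = min(1, 0.985) = 0.985.
Check: 1.000 ⊙ 0.985 = max(0, 0.985) = 0.985 ≤ 0.985.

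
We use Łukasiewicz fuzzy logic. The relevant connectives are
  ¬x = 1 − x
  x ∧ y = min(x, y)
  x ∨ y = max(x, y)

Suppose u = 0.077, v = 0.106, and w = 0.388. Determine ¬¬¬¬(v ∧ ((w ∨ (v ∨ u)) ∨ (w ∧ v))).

v ∨ u = max(0.106, 0.077) = 0.106
w ∨ (v ∨ u) = max(0.388, 0.106) = 0.388
w ∧ v = min(0.388, 0.106) = 0.106
(w ∨ (v ∨ u)) ∨ (w ∧ v) = max(0.388, 0.106) = 0.388
v ∧ ((w ∨ (v ∨ u)) ∨ (w ∧ v)) = min(0.106, 0.388) = 0.106
¬(v ∧ ((w ∨ (v ∨ u)) ∨ (w ∧ v))) = 1 − 0.106 = 0.894
¬¬(v ∧ ((w ∨ (v ∨ u)) ∨ (w ∧ v))) = 1 − 0.894 = 0.106
¬¬¬(v ∧ ((w ∨ (v ∨ u)) ∨ (w ∧ v))) = 1 − 0.106 = 0.894
¬¬¬¬(v ∧ ((w ∨ (v ∨ u)) ∨ (w ∧ v))) = 1 − 0.894 = 0.106

0.106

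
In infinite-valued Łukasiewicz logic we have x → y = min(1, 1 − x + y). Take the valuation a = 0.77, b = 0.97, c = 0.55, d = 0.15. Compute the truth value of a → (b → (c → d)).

c → d = min(1, 1 − 0.55 + 0.15) = min(1, 0.60) = 0.60
b → (c → d) = min(1, 1 − 0.97 + 0.60) = min(1, 0.63) = 0.63
a → (b → (c → d)) = min(1, 1 − 0.77 + 0.63) = min(1, 0.86) = 0.86

0.86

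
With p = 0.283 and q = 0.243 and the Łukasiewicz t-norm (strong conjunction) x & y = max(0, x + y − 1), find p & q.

0.000

p & q = max(0, 0.283 + 0.243 − 1) = max(0, -0.474) = 0.000
For comparison, the Gödel (minimum) t-norm min(x, y) would give 0.243.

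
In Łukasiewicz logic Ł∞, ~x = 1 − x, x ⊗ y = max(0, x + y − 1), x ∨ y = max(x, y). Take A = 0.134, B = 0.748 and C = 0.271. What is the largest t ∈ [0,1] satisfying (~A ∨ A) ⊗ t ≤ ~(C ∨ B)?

0.386

~A = 1 − 0.134 = 0.866
~A ∨ A = max(0.866, 0.134) = 0.866
So the left factor is ~A ∨ A = 0.866.
C ∨ B = max(0.271, 0.748) = 0.748
~(C ∨ B) = 1 − 0.748 = 0.252
So the right-hand bound is ~(C ∨ B) = 0.252.
The residuum of the Łukasiewicz t-norm gives the supremum: min(1, 1 − 0.866 + 0.252).
1 − 0.866 + 0.252 = 0.386, so t = min(1, 0.386) = 0.386.
Check: 0.866 ⊗ 0.386 = max(0, 0.252) = 0.252 ≤ 0.252.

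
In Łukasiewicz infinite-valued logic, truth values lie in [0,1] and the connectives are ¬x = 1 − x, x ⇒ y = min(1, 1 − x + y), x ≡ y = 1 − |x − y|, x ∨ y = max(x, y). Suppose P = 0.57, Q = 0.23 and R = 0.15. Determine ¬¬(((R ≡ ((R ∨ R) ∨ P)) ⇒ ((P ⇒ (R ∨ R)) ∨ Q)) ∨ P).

R ∨ R = max(0.15, 0.15) = 0.15
(R ∨ R) ∨ P = max(0.15, 0.57) = 0.57
R ≡ ((R ∨ R) ∨ P) = 1 − |0.15 − 0.57| = 1 − 0.42 = 0.58
P ⇒ (R ∨ R) = min(1, 1 − 0.57 + 0.15) = min(1, 0.58) = 0.58
(P ⇒ (R ∨ R)) ∨ Q = max(0.58, 0.23) = 0.58
(R ≡ ((R ∨ R) ∨ P)) ⇒ ((P ⇒ (R ∨ R)) ∨ Q) = min(1, 1 − 0.58 + 0.58) = min(1, 1.00) = 1.00
((R ≡ ((R ∨ R) ∨ P)) ⇒ ((P ⇒ (R ∨ R)) ∨ Q)) ∨ P = max(1.00, 0.57) = 1.00
¬(((R ≡ ((R ∨ R) ∨ P)) ⇒ ((P ⇒ (R ∨ R)) ∨ Q)) ∨ P) = 1 − 1.00 = 0.00
¬¬(((R ≡ ((R ∨ R) ∨ P)) ⇒ ((P ⇒ (R ∨ R)) ∨ Q)) ∨ P) = 1 − 0.00 = 1.00

1.00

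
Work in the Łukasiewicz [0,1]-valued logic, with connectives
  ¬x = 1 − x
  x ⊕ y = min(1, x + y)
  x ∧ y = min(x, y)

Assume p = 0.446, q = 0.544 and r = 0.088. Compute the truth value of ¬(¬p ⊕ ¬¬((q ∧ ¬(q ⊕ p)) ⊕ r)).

¬p = 1 − 0.446 = 0.554
q ⊕ p = min(1, 0.544 + 0.446) = min(1, 0.990) = 0.990
¬(q ⊕ p) = 1 − 0.990 = 0.010
q ∧ ¬(q ⊕ p) = min(0.544, 0.010) = 0.010
(q ∧ ¬(q ⊕ p)) ⊕ r = min(1, 0.010 + 0.088) = min(1, 0.098) = 0.098
¬((q ∧ ¬(q ⊕ p)) ⊕ r) = 1 − 0.098 = 0.902
¬¬((q ∧ ¬(q ⊕ p)) ⊕ r) = 1 − 0.902 = 0.098
¬p ⊕ ¬¬((q ∧ ¬(q ⊕ p)) ⊕ r) = min(1, 0.554 + 0.098) = min(1, 0.652) = 0.652
¬(¬p ⊕ ¬¬((q ∧ ¬(q ⊕ p)) ⊕ r)) = 1 − 0.652 = 0.348

0.348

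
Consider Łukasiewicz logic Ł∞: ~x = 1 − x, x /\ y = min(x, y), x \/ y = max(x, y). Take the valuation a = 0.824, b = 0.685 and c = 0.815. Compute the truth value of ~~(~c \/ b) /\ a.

0.685

~c = 1 − 0.815 = 0.185
~c \/ b = max(0.185, 0.685) = 0.685
~(~c \/ b) = 1 − 0.685 = 0.315
~~(~c \/ b) = 1 − 0.315 = 0.685
~~(~c \/ b) /\ a = min(0.685, 0.824) = 0.685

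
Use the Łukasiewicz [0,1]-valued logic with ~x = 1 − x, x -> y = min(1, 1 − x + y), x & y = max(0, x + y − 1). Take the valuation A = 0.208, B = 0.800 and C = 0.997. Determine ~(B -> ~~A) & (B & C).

~A = 1 − 0.208 = 0.792
~~A = 1 − 0.792 = 0.208
B -> ~~A = min(1, 1 − 0.800 + 0.208) = min(1, 0.408) = 0.408
~(B -> ~~A) = 1 − 0.408 = 0.592
B & C = max(0, 0.800 + 0.997 − 1) = max(0, 0.797) = 0.797
~(B -> ~~A) & (B & C) = max(0, 0.592 + 0.797 − 1) = max(0, 0.389) = 0.389

0.389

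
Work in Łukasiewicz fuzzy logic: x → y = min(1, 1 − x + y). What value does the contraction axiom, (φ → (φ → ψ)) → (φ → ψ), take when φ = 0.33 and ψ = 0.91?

1.00

φ → ψ = min(1, 1 − 0.33 + 0.91) = min(1, 1.58) = 1.00
φ → (φ → ψ) = min(1, 1 − 0.33 + 1.00) = min(1, 1.67) = 1.00
(φ → (φ → ψ)) → (φ → ψ) = min(1, 1 − 1.00 + 1.00) = min(1, 1.00) = 1.00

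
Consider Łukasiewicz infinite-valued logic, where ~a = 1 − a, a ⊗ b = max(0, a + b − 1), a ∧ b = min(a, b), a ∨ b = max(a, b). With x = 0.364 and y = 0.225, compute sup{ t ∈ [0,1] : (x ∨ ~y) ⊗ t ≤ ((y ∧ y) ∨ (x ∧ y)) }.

~y = 1 − 0.225 = 0.775
x ∨ ~y = max(0.364, 0.775) = 0.775
So the left factor is x ∨ ~y = 0.775.
y ∧ y = min(0.225, 0.225) = 0.225
x ∧ y = min(0.364, 0.225) = 0.225
(y ∧ y) ∨ (x ∧ y) = max(0.225, 0.225) = 0.225
So the right-hand bound is (y ∧ y) ∨ (x ∧ y) = 0.225.
The residuum of the Łukasiewicz t-norm gives the supremum: min(1, 1 − 0.775 + 0.225).
1 − 0.775 + 0.225 = 0.450, so t = min(1, 0.450) = 0.450.
Check: 0.775 ⊗ 0.450 = max(0, 0.225) = 0.225 ≤ 0.225.

0.450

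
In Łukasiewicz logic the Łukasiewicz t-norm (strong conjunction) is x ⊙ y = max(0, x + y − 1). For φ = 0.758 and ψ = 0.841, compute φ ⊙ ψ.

0.599

φ ⊙ ψ = max(0, 0.758 + 0.841 − 1) = max(0, 0.599) = 0.599
For comparison, the Gödel (minimum) t-norm min(x, y) would give 0.758.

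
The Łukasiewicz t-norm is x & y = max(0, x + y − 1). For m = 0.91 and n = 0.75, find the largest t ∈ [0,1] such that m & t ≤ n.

The residuum of the Łukasiewicz t-norm gives the supremum: min(1, 1 − 0.91 + 0.75).
1 − 0.91 + 0.75 = 0.84, so t = min(1, 0.84) = 0.84.
Check: 0.91 & 0.84 = max(0, 0.75) = 0.75 ≤ 0.75.

0.84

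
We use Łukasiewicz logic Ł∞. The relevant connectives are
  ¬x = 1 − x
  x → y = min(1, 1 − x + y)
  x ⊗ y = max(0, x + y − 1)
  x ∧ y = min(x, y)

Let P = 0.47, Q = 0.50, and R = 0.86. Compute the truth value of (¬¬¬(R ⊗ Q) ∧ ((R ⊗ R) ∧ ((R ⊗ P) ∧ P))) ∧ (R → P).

0.33

R ⊗ Q = max(0, 0.86 + 0.50 − 1) = max(0, 0.36) = 0.36
¬(R ⊗ Q) = 1 − 0.36 = 0.64
¬¬(R ⊗ Q) = 1 − 0.64 = 0.36
¬¬¬(R ⊗ Q) = 1 − 0.36 = 0.64
R ⊗ R = max(0, 0.86 + 0.86 − 1) = max(0, 0.72) = 0.72
R ⊗ P = max(0, 0.86 + 0.47 − 1) = max(0, 0.33) = 0.33
(R ⊗ P) ∧ P = min(0.33, 0.47) = 0.33
(R ⊗ R) ∧ ((R ⊗ P) ∧ P) = min(0.72, 0.33) = 0.33
¬¬¬(R ⊗ Q) ∧ ((R ⊗ R) ∧ ((R ⊗ P) ∧ P)) = min(0.64, 0.33) = 0.33
R → P = min(1, 1 − 0.86 + 0.47) = min(1, 0.61) = 0.61
(¬¬¬(R ⊗ Q) ∧ ((R ⊗ R) ∧ ((R ⊗ P) ∧ P))) ∧ (R → P) = min(0.33, 0.61) = 0.33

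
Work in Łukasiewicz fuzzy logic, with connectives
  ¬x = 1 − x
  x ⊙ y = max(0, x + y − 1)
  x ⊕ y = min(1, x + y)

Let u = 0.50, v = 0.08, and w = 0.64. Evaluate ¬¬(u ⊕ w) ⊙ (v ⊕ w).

u ⊕ w = min(1, 0.50 + 0.64) = min(1, 1.14) = 1.00
¬(u ⊕ w) = 1 − 1.00 = 0.00
¬¬(u ⊕ w) = 1 − 0.00 = 1.00
v ⊕ w = min(1, 0.08 + 0.64) = min(1, 0.72) = 0.72
¬¬(u ⊕ w) ⊙ (v ⊕ w) = max(0, 1.00 + 0.72 − 1) = max(0, 0.72) = 0.72

0.72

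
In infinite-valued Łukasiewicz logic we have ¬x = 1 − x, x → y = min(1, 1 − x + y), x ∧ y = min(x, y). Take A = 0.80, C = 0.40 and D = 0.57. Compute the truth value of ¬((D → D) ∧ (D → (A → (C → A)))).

D → D = min(1, 1 − 0.57 + 0.57) = min(1, 1.00) = 1.00
C → A = min(1, 1 − 0.40 + 0.80) = min(1, 1.40) = 1.00
A → (C → A) = min(1, 1 − 0.80 + 1.00) = min(1, 1.20) = 1.00
D → (A → (C → A)) = min(1, 1 − 0.57 + 1.00) = min(1, 1.43) = 1.00
(D → D) ∧ (D → (A → (C → A))) = min(1.00, 1.00) = 1.00
¬((D → D) ∧ (D → (A → (C → A)))) = 1 − 1.00 = 0.00

0.00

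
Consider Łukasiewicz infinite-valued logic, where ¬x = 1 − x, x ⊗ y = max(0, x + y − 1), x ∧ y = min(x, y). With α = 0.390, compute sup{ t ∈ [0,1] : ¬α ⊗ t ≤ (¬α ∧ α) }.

¬α = 1 − 0.390 = 0.610
So the left factor is ¬α = 0.610.
¬α ∧ α = min(0.610, 0.390) = 0.390
So the right-hand bound is ¬α ∧ α = 0.390.
The residuum of the Łukasiewicz t-norm gives the supremum: min(1, 1 − 0.610 + 0.390).
1 − 0.610 + 0.390 = 0.780, so t = min(1, 0.780) = 0.780.
Check: 0.610 ⊗ 0.780 = max(0, 0.390) = 0.390 ≤ 0.390.

0.780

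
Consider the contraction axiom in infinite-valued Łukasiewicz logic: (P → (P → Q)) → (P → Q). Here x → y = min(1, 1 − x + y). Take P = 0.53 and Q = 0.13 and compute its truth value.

P → Q = min(1, 1 − 0.53 + 0.13) = min(1, 0.60) = 0.60
P → (P → Q) = min(1, 1 − 0.53 + 0.60) = min(1, 1.07) = 1.00
(P → (P → Q)) → (P → Q) = min(1, 1 − 1.00 + 0.60) = min(1, 0.60) = 0.60
(The value 0.60 < 1 shows this instance is not satisfied; fails in Ł∞ (the t-norm is not idempotent).)

0.60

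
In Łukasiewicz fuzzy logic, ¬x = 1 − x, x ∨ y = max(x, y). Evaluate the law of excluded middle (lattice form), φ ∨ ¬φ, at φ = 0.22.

¬φ = 1 − 0.22 = 0.78
φ ∨ ¬φ = max(0.22, 0.78) = 0.78
(The value 0.78 < 1 shows this instance is not satisfied; not a Ł∞-tautology — its value is max(a, 1−a).)

0.78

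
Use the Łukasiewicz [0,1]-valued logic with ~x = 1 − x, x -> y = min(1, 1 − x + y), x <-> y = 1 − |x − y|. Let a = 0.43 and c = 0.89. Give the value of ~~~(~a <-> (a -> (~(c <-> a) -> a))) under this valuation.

~a = 1 − 0.43 = 0.57
c <-> a = 1 − |0.89 − 0.43| = 1 − 0.46 = 0.54
~(c <-> a) = 1 − 0.54 = 0.46
~(c <-> a) -> a = min(1, 1 − 0.46 + 0.43) = min(1, 0.97) = 0.97
a -> (~(c <-> a) -> a) = min(1, 1 − 0.43 + 0.97) = min(1, 1.54) = 1.00
~a <-> (a -> (~(c <-> a) -> a)) = 1 − |0.57 − 1.00| = 1 − 0.43 = 0.57
~(~a <-> (a -> (~(c <-> a) -> a))) = 1 − 0.57 = 0.43
~~(~a <-> (a -> (~(c <-> a) -> a))) = 1 − 0.43 = 0.57
~~~(~a <-> (a -> (~(c <-> a) -> a))) = 1 − 0.57 = 0.43

0.43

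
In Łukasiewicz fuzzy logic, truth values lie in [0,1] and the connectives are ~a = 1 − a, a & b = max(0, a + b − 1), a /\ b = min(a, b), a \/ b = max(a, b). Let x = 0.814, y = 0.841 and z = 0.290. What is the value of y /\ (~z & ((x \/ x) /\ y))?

0.524

~z = 1 − 0.290 = 0.710
x \/ x = max(0.814, 0.814) = 0.814
(x \/ x) /\ y = min(0.814, 0.841) = 0.814
~z & ((x \/ x) /\ y) = max(0, 0.710 + 0.814 − 1) = max(0, 0.524) = 0.524
y /\ (~z & ((x \/ x) /\ y)) = min(0.841, 0.524) = 0.524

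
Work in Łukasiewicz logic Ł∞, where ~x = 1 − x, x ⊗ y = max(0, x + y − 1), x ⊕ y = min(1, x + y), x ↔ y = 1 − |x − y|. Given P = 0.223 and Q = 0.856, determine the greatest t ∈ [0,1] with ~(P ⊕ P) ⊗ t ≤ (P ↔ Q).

0.813

P ⊕ P = min(1, 0.223 + 0.223) = min(1, 0.446) = 0.446
~(P ⊕ P) = 1 − 0.446 = 0.554
So the left factor is ~(P ⊕ P) = 0.554.
P ↔ Q = 1 − |0.223 − 0.856| = 1 − 0.633 = 0.367
So the right-hand bound is P ↔ Q = 0.367.
The residuum of the Łukasiewicz t-norm gives the supremum: min(1, 1 − 0.554 + 0.367).
1 − 0.554 + 0.367 = 0.813, so t = min(1, 0.813) = 0.813.
Check: 0.554 ⊗ 0.813 = max(0, 0.367) = 0.367 ≤ 0.367.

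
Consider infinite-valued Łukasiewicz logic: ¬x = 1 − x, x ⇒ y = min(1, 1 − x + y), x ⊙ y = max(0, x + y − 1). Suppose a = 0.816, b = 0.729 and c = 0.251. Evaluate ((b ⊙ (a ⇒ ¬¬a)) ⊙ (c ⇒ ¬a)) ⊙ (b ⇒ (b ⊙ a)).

¬a = 1 − 0.816 = 0.184
¬¬a = 1 − 0.184 = 0.816
a ⇒ ¬¬a = min(1, 1 − 0.816 + 0.816) = min(1, 1.000) = 1.000
b ⊙ (a ⇒ ¬¬a) = max(0, 0.729 + 1.000 − 1) = max(0, 0.729) = 0.729
c ⇒ ¬a = min(1, 1 − 0.251 + 0.184) = min(1, 0.933) = 0.933
(b ⊙ (a ⇒ ¬¬a)) ⊙ (c ⇒ ¬a) = max(0, 0.729 + 0.933 − 1) = max(0, 0.662) = 0.662
b ⊙ a = max(0, 0.729 + 0.816 − 1) = max(0, 0.545) = 0.545
b ⇒ (b ⊙ a) = min(1, 1 − 0.729 + 0.545) = min(1, 0.816) = 0.816
((b ⊙ (a ⇒ ¬¬a)) ⊙ (c ⇒ ¬a)) ⊙ (b ⇒ (b ⊙ a)) = max(0, 0.662 + 0.816 − 1) = max(0, 0.478) = 0.478

0.478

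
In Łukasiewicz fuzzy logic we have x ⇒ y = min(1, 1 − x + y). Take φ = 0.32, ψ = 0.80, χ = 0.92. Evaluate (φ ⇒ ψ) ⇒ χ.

0.92

φ ⇒ ψ = min(1, 1 − 0.32 + 0.80) = min(1, 1.48) = 1.00
(φ ⇒ ψ) ⇒ χ = min(1, 1 − 1.00 + 0.92) = min(1, 0.92) = 0.92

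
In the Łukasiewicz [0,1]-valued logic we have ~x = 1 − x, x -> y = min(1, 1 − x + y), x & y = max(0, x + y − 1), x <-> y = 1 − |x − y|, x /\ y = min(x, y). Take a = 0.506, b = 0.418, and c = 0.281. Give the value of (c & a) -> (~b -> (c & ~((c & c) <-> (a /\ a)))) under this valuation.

1.000

c & a = max(0, 0.281 + 0.506 − 1) = max(0, -0.213) = 0.000
~b = 1 − 0.418 = 0.582
c & c = max(0, 0.281 + 0.281 − 1) = max(0, -0.438) = 0.000
a /\ a = min(0.506, 0.506) = 0.506
(c & c) <-> (a /\ a) = 1 − |0.000 − 0.506| = 1 − 0.506 = 0.494
~((c & c) <-> (a /\ a)) = 1 − 0.494 = 0.506
c & ~((c & c) <-> (a /\ a)) = max(0, 0.281 + 0.506 − 1) = max(0, -0.213) = 0.000
~b -> (c & ~((c & c) <-> (a /\ a))) = min(1, 1 − 0.582 + 0.000) = min(1, 0.418) = 0.418
(c & a) -> (~b -> (c & ~((c & c) <-> (a /\ a)))) = min(1, 1 − 0.000 + 0.418) = min(1, 1.418) = 1.000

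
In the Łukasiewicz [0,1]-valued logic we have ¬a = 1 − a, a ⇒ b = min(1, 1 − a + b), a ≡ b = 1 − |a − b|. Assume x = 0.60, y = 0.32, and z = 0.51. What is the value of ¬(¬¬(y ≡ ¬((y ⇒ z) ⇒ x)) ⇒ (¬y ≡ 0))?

0.60

y ⇒ z = min(1, 1 − 0.32 + 0.51) = min(1, 1.19) = 1.00
(y ⇒ z) ⇒ x = min(1, 1 − 1.00 + 0.60) = min(1, 0.60) = 0.60
¬((y ⇒ z) ⇒ x) = 1 − 0.60 = 0.40
y ≡ ¬((y ⇒ z) ⇒ x) = 1 − |0.32 − 0.40| = 1 − 0.08 = 0.92
¬(y ≡ ¬((y ⇒ z) ⇒ x)) = 1 − 0.92 = 0.08
¬¬(y ≡ ¬((y ⇒ z) ⇒ x)) = 1 − 0.08 = 0.92
¬y = 1 − 0.32 = 0.68
¬y ≡ 0 = 1 − |0.68 − 0.00| = 1 − 0.68 = 0.32
¬¬(y ≡ ¬((y ⇒ z) ⇒ x)) ⇒ (¬y ≡ 0) = min(1, 1 − 0.92 + 0.32) = min(1, 0.40) = 0.40
¬(¬¬(y ≡ ¬((y ⇒ z) ⇒ x)) ⇒ (¬y ≡ 0)) = 1 − 0.40 = 0.60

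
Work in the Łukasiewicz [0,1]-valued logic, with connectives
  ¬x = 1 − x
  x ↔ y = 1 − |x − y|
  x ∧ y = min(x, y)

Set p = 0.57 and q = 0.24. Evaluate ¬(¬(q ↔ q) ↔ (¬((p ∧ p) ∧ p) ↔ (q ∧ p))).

0.81

q ↔ q = 1 − |0.24 − 0.24| = 1 − 0.00 = 1.00
¬(q ↔ q) = 1 − 1.00 = 0.00
p ∧ p = min(0.57, 0.57) = 0.57
(p ∧ p) ∧ p = min(0.57, 0.57) = 0.57
¬((p ∧ p) ∧ p) = 1 − 0.57 = 0.43
q ∧ p = min(0.24, 0.57) = 0.24
¬((p ∧ p) ∧ p) ↔ (q ∧ p) = 1 − |0.43 − 0.24| = 1 − 0.19 = 0.81
¬(q ↔ q) ↔ (¬((p ∧ p) ∧ p) ↔ (q ∧ p)) = 1 − |0.00 − 0.81| = 1 − 0.81 = 0.19
¬(¬(q ↔ q) ↔ (¬((p ∧ p) ∧ p) ↔ (q ∧ p))) = 1 − 0.19 = 0.81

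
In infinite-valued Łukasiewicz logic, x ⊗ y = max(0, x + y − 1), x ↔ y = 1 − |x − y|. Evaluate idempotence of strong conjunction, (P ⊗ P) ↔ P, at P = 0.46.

0.54

P ⊗ P = max(0, 0.46 + 0.46 − 1) = max(0, -0.08) = 0.00
(P ⊗ P) ↔ P = 1 − |0.00 − 0.46| = 1 − 0.46 = 0.54
(The value 0.54 < 1 shows this instance is not satisfied; fails in Ł∞ since a ⊗ a = max(0, 2a−1) ≠ a in general.)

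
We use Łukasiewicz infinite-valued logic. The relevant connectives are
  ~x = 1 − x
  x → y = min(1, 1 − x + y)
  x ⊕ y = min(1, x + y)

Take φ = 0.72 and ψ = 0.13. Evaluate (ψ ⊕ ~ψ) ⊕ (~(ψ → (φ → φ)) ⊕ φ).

1.00

~ψ = 1 − 0.13 = 0.87
ψ ⊕ ~ψ = min(1, 0.13 + 0.87) = min(1, 1.00) = 1.00
φ → φ = min(1, 1 − 0.72 + 0.72) = min(1, 1.00) = 1.00
ψ → (φ → φ) = min(1, 1 − 0.13 + 1.00) = min(1, 1.87) = 1.00
~(ψ → (φ → φ)) = 1 − 1.00 = 0.00
~(ψ → (φ → φ)) ⊕ φ = min(1, 0.00 + 0.72) = min(1, 0.72) = 0.72
(ψ ⊕ ~ψ) ⊕ (~(ψ → (φ → φ)) ⊕ φ) = min(1, 1.00 + 0.72) = min(1, 1.72) = 1.00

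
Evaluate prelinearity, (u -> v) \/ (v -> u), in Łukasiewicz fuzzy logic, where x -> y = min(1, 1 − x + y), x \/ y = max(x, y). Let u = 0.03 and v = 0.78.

u -> v = min(1, 1 − 0.03 + 0.78) = min(1, 1.75) = 1.00
v -> u = min(1, 1 − 0.78 + 0.03) = min(1, 0.25) = 0.25
(u -> v) \/ (v -> u) = max(1.00, 0.25) = 1.00
(As expected: a Ł∞-tautology — holds in every MV-chain.)

1.00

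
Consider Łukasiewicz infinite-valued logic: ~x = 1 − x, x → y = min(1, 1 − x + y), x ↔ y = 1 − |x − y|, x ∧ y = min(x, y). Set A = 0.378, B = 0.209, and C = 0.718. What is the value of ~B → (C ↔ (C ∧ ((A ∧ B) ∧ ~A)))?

~B = 1 − 0.209 = 0.791
A ∧ B = min(0.378, 0.209) = 0.209
~A = 1 − 0.378 = 0.622
(A ∧ B) ∧ ~A = min(0.209, 0.622) = 0.209
C ∧ ((A ∧ B) ∧ ~A) = min(0.718, 0.209) = 0.209
C ↔ (C ∧ ((A ∧ B) ∧ ~A)) = 1 − |0.718 − 0.209| = 1 − 0.509 = 0.491
~B → (C ↔ (C ∧ ((A ∧ B) ∧ ~A))) = min(1, 1 − 0.791 + 0.491) = min(1, 0.700) = 0.700

0.700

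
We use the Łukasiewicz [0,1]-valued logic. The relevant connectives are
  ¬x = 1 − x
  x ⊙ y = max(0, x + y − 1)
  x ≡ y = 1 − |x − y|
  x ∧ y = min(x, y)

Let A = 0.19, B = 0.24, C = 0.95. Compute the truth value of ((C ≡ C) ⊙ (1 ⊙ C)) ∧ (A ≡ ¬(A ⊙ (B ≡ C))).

0.19

C ≡ C = 1 − |0.95 − 0.95| = 1 − 0.00 = 1.00
1 ⊙ C = max(0, 1.00 + 0.95 − 1) = max(0, 0.95) = 0.95
(C ≡ C) ⊙ (1 ⊙ C) = max(0, 1.00 + 0.95 − 1) = max(0, 0.95) = 0.95
B ≡ C = 1 − |0.24 − 0.95| = 1 − 0.71 = 0.29
A ⊙ (B ≡ C) = max(0, 0.19 + 0.29 − 1) = max(0, -0.52) = 0.00
¬(A ⊙ (B ≡ C)) = 1 − 0.00 = 1.00
A ≡ ¬(A ⊙ (B ≡ C)) = 1 − |0.19 − 1.00| = 1 − 0.81 = 0.19
((C ≡ C) ⊙ (1 ⊙ C)) ∧ (A ≡ ¬(A ⊙ (B ≡ C))) = min(0.95, 0.19) = 0.19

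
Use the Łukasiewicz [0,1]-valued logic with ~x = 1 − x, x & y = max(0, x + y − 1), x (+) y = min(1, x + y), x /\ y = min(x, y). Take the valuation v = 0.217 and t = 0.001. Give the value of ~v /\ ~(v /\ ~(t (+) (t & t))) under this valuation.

0.783

~v = 1 − 0.217 = 0.783
t & t = max(0, 0.001 + 0.001 − 1) = max(0, -0.998) = 0.000
t (+) (t & t) = min(1, 0.001 + 0.000) = min(1, 0.001) = 0.001
~(t (+) (t & t)) = 1 − 0.001 = 0.999
v /\ ~(t (+) (t & t)) = min(0.217, 0.999) = 0.217
~(v /\ ~(t (+) (t & t))) = 1 − 0.217 = 0.783
~v /\ ~(v /\ ~(t (+) (t & t))) = min(0.783, 0.783) = 0.783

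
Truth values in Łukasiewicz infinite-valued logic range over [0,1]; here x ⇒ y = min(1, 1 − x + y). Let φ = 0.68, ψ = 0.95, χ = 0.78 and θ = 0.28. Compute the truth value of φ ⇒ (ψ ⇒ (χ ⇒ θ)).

χ ⇒ θ = min(1, 1 − 0.78 + 0.28) = min(1, 0.50) = 0.50
ψ ⇒ (χ ⇒ θ) = min(1, 1 − 0.95 + 0.50) = min(1, 0.55) = 0.55
φ ⇒ (ψ ⇒ (χ ⇒ θ)) = min(1, 1 − 0.68 + 0.55) = min(1, 0.87) = 0.87

0.87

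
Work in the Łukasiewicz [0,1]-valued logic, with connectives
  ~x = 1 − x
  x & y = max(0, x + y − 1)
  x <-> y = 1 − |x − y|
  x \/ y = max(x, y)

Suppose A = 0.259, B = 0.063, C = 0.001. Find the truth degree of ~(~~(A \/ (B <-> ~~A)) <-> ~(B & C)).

0.196

~A = 1 − 0.259 = 0.741
~~A = 1 − 0.741 = 0.259
B <-> ~~A = 1 − |0.063 − 0.259| = 1 − 0.196 = 0.804
A \/ (B <-> ~~A) = max(0.259, 0.804) = 0.804
~(A \/ (B <-> ~~A)) = 1 − 0.804 = 0.196
~~(A \/ (B <-> ~~A)) = 1 − 0.196 = 0.804
B & C = max(0, 0.063 + 0.001 − 1) = max(0, -0.936) = 0.000
~(B & C) = 1 − 0.000 = 1.000
~~(A \/ (B <-> ~~A)) <-> ~(B & C) = 1 − |0.804 − 1.000| = 1 − 0.196 = 0.804
~(~~(A \/ (B <-> ~~A)) <-> ~(B & C)) = 1 − 0.804 = 0.196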